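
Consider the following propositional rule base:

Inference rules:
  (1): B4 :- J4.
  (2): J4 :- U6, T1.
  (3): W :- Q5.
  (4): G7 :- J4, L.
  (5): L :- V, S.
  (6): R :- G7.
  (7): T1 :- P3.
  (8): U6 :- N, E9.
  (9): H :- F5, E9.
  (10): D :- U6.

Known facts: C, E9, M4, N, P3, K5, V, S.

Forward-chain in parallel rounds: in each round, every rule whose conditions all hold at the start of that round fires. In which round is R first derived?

Round 1: (5) [L :- V, S.]; (7) [T1 :- P3.]; (8) [U6 :- N, E9.]. Adds L, T1, U6.
Round 2: (2) [J4 :- U6, T1.]; (10) [D :- U6.]. Adds J4, D.
Round 3: (1) [B4 :- J4.]; (4) [G7 :- J4, L.]. Adds B4, G7.
Round 4: (6) [R :- G7.]. Adds R.
R first appears in round 4.

4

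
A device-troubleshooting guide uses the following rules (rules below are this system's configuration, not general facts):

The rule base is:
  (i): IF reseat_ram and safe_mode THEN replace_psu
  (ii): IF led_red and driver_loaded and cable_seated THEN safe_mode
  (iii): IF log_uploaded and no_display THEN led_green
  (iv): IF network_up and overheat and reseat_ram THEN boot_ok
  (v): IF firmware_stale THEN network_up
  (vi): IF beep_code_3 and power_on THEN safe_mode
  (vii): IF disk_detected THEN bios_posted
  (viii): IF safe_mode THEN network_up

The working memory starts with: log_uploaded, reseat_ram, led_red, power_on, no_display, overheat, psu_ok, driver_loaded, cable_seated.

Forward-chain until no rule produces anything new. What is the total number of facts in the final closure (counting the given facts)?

[1] (ii) [IF led_red and driver_loaded and cable_seated THEN safe_mode]; (iii) [IF log_uploaded and no_display THEN led_green]. ⇒ new: safe_mode, led_green.
[2] (i) [IF reseat_ram and safe_mode THEN replace_psu]; (viii) [IF safe_mode THEN network_up]. ⇒ new: replace_psu, network_up.
[3] (iv) [IF network_up and overheat and reseat_ram THEN boot_ok]. ⇒ new: boot_ok.
Closure: {boot_ok, cable_seated, driver_loaded, led_green, led_red, log_uploaded, network_up, no_display, overheat, power_on, psu_ok, replace_psu, reseat_ram, safe_mode} — 14 facts.

14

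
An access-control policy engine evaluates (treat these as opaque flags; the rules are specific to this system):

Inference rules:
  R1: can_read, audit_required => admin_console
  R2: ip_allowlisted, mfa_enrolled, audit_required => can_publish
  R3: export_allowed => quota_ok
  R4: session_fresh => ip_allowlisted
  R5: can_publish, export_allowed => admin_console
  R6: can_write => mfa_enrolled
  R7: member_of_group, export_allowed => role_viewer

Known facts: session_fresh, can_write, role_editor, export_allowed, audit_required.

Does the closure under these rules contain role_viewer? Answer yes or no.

Round 1 fires R3, R4, R6, giving quota_ok, ip_allowlisted, mfa_enrolled.
Round 2 fires R2, giving can_publish.
Round 3 fires R5, giving admin_console.
Fixed point reached. role_viewer is concluded only by R7; R7 needs member_of_group (never derived).

no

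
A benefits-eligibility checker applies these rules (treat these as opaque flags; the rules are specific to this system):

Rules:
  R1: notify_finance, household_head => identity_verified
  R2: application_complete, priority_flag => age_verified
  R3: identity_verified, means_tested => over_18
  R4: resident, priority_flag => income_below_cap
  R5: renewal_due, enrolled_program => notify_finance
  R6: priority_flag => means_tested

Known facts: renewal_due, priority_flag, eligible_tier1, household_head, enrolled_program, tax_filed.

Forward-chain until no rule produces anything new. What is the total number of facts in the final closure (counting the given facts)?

Round 1: R5 [renewal_due, enrolled_program => notify_finance]; R6 [priority_flag => means_tested]. Adds notify_finance, means_tested.
Round 2: R1 [notify_finance, household_head => identity_verified]. Adds identity_verified.
Round 3: R3 [identity_verified, means_tested => over_18]. Adds over_18.
Closure: {eligible_tier1, enrolled_program, household_head, identity_verified, means_tested, notify_finance, over_18, priority_flag, renewal_due, tax_filed} — 10 facts.

10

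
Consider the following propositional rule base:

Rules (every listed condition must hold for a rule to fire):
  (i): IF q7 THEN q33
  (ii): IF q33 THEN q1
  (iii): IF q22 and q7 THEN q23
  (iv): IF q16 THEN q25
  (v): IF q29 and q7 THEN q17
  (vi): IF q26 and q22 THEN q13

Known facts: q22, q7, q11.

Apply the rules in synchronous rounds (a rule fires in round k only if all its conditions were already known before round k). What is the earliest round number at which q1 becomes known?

2

Round 1 fires (i), (iii), giving q33, q23.
Round 2 fires (ii), giving q1.
q1 first appears in round 2.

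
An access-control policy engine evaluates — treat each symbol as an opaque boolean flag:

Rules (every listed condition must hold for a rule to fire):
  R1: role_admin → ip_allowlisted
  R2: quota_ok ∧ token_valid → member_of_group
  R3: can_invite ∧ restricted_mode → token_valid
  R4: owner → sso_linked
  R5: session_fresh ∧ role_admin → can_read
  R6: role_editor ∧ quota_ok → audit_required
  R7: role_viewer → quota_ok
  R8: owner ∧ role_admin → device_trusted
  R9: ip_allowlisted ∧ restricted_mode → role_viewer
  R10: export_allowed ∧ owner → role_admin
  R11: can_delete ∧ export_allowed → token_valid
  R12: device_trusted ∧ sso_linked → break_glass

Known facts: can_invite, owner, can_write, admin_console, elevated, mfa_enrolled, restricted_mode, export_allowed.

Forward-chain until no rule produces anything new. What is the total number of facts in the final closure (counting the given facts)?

Round 1: R3 [can_invite ∧ restricted_mode → token_valid]; R4 [owner → sso_linked]; R10 [export_allowed ∧ owner → role_admin]. Adds token_valid, sso_linked, role_admin.
Round 2: R1 [role_admin → ip_allowlisted]; R8 [owner ∧ role_admin → device_trusted]. Adds ip_allowlisted, device_trusted.
Round 3: R9 [ip_allowlisted ∧ restricted_mode → role_viewer]; R12 [device_trusted ∧ sso_linked → break_glass]. Adds role_viewer, break_glass.
Round 4: R7 [role_viewer → quota_ok]. Adds quota_ok.
Round 5: R2 [quota_ok ∧ token_valid → member_of_group]. Adds member_of_group.
Closure: {admin_console, break_glass, can_invite, can_write, device_trusted, elevated, export_allowed, ip_allowlisted, member_of_group, mfa_enrolled, owner, quota_ok, restricted_mode, role_admin, role_viewer, sso_linked, token_valid} — 17 facts.

17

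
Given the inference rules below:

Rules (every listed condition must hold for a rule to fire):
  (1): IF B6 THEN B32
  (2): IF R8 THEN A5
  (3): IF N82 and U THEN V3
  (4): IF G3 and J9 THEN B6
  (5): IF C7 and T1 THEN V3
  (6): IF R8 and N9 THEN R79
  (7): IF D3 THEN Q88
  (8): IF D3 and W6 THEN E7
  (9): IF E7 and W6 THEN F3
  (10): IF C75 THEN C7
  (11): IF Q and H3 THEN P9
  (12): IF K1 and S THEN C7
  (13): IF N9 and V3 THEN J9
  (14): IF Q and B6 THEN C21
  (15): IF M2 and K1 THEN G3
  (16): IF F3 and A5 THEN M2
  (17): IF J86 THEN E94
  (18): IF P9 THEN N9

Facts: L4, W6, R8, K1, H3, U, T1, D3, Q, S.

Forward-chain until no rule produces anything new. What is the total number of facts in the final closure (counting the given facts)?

25

Round 1: (2) [IF R8 THEN A5]; (7) [IF D3 THEN Q88]; (8) [IF D3 and W6 THEN E7]; (11) [IF Q and H3 THEN P9]; (12) [IF K1 and S THEN C7]. Adds A5, Q88, E7, P9, C7.
Round 2: (5) [IF C7 and T1 THEN V3]; (9) [IF E7 and W6 THEN F3]; (18) [IF P9 THEN N9]. Adds V3, F3, N9.
Round 3: (6) [IF R8 and N9 THEN R79]; (13) [IF N9 and V3 THEN J9]; (16) [IF F3 and A5 THEN M2]. Adds R79, J9, M2.
Round 4: (15) [IF M2 and K1 THEN G3]. Adds G3.
Round 5: (4) [IF G3 and J9 THEN B6]. Adds B6.
Round 6: (1) [IF B6 THEN B32]; (14) [IF Q and B6 THEN C21]. Adds B32, C21.
Closure: {A5, B32, B6, C21, C7, D3, E7, F3, G3, H3, J9, K1, L4, M2, N9, P9, Q, Q88, R79, R8, S, T1, U, V3, W6} — 25 facts.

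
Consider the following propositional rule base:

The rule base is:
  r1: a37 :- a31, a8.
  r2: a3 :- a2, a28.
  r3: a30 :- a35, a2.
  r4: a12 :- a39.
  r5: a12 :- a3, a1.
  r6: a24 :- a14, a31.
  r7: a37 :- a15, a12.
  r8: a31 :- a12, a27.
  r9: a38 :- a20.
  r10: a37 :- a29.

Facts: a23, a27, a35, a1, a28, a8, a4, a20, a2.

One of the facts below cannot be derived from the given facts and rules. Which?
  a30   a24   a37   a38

Round 1 — r2, r3, r9, derive a3, a30, a38.
Round 2 — r5, derive a12.
Round 3 — r8, derive a31.
Round 4 — r1, derive a37.
Derived: a38 (round 1), a30 (round 1), a37 (round 4). a24 never appears in any round.

a24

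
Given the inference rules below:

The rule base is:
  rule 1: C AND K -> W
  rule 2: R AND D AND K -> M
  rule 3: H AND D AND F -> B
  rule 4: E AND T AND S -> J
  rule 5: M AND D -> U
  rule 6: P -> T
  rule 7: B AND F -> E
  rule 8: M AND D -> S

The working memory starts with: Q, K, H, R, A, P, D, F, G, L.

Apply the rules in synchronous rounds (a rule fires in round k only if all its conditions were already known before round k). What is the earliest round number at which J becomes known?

3

[1] rule 2 [R AND D AND K -> M]; rule 3 [H AND D AND F -> B]; rule 6 [P -> T]. ⇒ new: M, B, T.
[2] rule 5 [M AND D -> U]; rule 7 [B AND F -> E]; rule 8 [M AND D -> S]. ⇒ new: U, E, S.
[3] rule 4 [E AND T AND S -> J]. ⇒ new: J.
J first appears in round 3.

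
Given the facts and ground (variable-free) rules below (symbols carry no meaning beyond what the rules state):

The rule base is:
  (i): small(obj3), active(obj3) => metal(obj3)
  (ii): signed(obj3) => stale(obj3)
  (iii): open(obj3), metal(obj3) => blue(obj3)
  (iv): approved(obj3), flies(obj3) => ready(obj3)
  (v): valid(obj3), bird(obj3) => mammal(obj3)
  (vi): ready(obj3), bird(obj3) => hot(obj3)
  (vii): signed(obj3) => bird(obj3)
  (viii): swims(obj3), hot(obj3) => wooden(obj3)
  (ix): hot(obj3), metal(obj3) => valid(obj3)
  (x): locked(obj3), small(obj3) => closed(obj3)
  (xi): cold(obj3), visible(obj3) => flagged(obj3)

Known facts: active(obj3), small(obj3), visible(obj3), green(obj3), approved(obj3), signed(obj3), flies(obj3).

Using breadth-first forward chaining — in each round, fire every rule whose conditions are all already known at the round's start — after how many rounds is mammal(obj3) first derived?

4

Round 1: (i) [small(obj3), active(obj3) => metal(obj3)]; (ii) [signed(obj3) => stale(obj3)]; (iv) [approved(obj3), flies(obj3) => ready(obj3)]; (vii) [signed(obj3) => bird(obj3)]. New: metal(obj3), stale(obj3), ready(obj3), bird(obj3).
Round 2: (vi) [ready(obj3), bird(obj3) => hot(obj3)]. New: hot(obj3).
Round 3: (ix) [hot(obj3), metal(obj3) => valid(obj3)]. New: valid(obj3).
Round 4: (v) [valid(obj3), bird(obj3) => mammal(obj3)]. New: mammal(obj3).
mammal(obj3) first appears in round 4.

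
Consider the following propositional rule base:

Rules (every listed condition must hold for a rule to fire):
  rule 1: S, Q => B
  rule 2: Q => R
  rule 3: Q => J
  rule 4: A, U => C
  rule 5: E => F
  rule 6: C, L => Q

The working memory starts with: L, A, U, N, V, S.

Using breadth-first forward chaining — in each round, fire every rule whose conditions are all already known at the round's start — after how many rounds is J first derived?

3

Round 1 — rule 4, derive C.
Round 2 — rule 6, derive Q.
Round 3 — rule 1, rule 2, rule 3, derive B, R, J.
J first appears in round 3.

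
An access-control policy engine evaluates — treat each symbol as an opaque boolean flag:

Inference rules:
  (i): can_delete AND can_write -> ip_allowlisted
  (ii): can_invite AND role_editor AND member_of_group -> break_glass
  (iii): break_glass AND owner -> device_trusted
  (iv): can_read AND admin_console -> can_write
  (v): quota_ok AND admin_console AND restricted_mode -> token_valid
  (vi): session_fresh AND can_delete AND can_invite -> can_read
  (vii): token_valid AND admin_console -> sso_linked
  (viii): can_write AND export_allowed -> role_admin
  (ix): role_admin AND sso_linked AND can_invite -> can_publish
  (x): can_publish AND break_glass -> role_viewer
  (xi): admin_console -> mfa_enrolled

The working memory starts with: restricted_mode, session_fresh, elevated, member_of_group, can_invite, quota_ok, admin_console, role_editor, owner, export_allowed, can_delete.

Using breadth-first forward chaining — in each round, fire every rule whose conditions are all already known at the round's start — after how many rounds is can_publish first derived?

4

Round 1: (ii) [can_invite AND role_editor AND member_of_group -> break_glass]; (v) [quota_ok AND admin_console AND restricted_mode -> token_valid]; (vi) [session_fresh AND can_delete AND can_invite -> can_read]; (xi) [admin_console -> mfa_enrolled]. New: break_glass, token_valid, can_read, mfa_enrolled.
Round 2: (iii) [break_glass AND owner -> device_trusted]; (iv) [can_read AND admin_console -> can_write]; (vii) [token_valid AND admin_console -> sso_linked]. New: device_trusted, can_write, sso_linked.
Round 3: (i) [can_delete AND can_write -> ip_allowlisted]; (viii) [can_write AND export_allowed -> role_admin]. New: ip_allowlisted, role_admin.
Round 4: (ix) [role_admin AND sso_linked AND can_invite -> can_publish]. New: can_publish.
can_publish first appears in round 4.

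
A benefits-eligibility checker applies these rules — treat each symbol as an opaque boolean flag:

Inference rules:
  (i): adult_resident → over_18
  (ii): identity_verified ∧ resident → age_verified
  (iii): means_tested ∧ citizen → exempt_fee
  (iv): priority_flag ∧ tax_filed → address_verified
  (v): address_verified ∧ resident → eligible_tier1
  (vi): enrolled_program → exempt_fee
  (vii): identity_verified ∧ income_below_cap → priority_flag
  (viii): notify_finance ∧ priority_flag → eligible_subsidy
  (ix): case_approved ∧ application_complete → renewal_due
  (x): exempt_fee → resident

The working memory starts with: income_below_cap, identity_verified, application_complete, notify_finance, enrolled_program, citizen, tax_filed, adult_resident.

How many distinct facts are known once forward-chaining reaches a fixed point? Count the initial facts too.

Round 1 fires (i), (vi), (vii), giving over_18, exempt_fee, priority_flag.
Round 2 fires (iv), (viii), (x), giving address_verified, eligible_subsidy, resident.
Round 3 fires (ii), (v), giving age_verified, eligible_tier1.
Closure: {address_verified, adult_resident, age_verified, application_complete, citizen, eligible_subsidy, eligible_tier1, enrolled_program, exempt_fee, identity_verified, income_below_cap, notify_finance, over_18, priority_flag, resident, tax_filed} — 16 facts.

16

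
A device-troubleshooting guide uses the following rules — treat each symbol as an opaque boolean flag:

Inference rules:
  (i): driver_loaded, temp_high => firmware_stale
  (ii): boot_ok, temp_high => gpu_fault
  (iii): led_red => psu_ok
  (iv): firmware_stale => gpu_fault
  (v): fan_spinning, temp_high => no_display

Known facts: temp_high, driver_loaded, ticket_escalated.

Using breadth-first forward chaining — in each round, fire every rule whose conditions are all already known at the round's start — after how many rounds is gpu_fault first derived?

Round 1 — (i), derive firmware_stale.
Round 2 — (iv), derive gpu_fault.
gpu_fault first appears in round 2.

2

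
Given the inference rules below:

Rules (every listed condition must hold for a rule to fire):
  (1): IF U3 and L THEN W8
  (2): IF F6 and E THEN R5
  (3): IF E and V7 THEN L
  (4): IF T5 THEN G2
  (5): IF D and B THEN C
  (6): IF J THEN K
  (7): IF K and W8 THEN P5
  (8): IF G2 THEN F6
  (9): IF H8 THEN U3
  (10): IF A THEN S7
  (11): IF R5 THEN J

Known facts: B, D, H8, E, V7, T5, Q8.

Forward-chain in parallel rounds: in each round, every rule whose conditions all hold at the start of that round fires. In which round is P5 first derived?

6

Round 1: (3) [IF E and V7 THEN L]; (4) [IF T5 THEN G2]; (5) [IF D and B THEN C]; (9) [IF H8 THEN U3]. Adds L, G2, C, U3.
Round 2: (1) [IF U3 and L THEN W8]; (8) [IF G2 THEN F6]. Adds W8, F6.
Round 3: (2) [IF F6 and E THEN R5]. Adds R5.
Round 4: (11) [IF R5 THEN J]. Adds J.
Round 5: (6) [IF J THEN K]. Adds K.
Round 6: (7) [IF K and W8 THEN P5]. Adds P5.
P5 first appears in round 6.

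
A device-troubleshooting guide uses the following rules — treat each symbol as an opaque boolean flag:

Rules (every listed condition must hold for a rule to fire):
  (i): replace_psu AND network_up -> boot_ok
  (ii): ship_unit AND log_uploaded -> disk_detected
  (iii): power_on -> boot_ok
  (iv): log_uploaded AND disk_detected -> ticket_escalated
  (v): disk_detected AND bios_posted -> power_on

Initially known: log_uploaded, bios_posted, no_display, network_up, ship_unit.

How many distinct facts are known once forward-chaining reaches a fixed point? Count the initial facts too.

Round 1: (ii) [ship_unit AND log_uploaded -> disk_detected]. New: disk_detected.
Round 2: (iv) [log_uploaded AND disk_detected -> ticket_escalated]; (v) [disk_detected AND bios_posted -> power_on]. New: ticket_escalated, power_on.
Round 3: (iii) [power_on -> boot_ok]. New: boot_ok.
Closure: {bios_posted, boot_ok, disk_detected, log_uploaded, network_up, no_display, power_on, ship_unit, ticket_escalated} — 9 facts.

9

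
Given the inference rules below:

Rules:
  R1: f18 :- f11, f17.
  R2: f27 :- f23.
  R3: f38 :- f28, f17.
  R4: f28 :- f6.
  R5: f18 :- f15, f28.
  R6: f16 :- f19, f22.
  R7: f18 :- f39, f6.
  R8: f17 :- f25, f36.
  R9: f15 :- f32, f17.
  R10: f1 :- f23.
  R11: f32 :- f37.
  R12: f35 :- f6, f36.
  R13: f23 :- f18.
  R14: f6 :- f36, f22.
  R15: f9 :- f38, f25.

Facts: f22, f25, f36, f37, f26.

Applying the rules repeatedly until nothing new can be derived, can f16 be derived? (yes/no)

no

Round 1: R8 [f17 :- f25, f36.]; R11 [f32 :- f37.]; R14 [f6 :- f36, f22.]. New: f17, f32, f6.
Round 2: R4 [f28 :- f6.]; R9 [f15 :- f32, f17.]; R12 [f35 :- f6, f36.]. New: f28, f15, f35.
Round 3: R3 [f38 :- f28, f17.]; R5 [f18 :- f15, f28.]. New: f38, f18.
Round 4: R13 [f23 :- f18.]; R15 [f9 :- f38, f25.]. New: f23, f9.
Round 5: R2 [f27 :- f23.]; R10 [f1 :- f23.]. New: f27, f1.
Fixed point reached. f16 is concluded only by R6; R6 needs f19 (never derived).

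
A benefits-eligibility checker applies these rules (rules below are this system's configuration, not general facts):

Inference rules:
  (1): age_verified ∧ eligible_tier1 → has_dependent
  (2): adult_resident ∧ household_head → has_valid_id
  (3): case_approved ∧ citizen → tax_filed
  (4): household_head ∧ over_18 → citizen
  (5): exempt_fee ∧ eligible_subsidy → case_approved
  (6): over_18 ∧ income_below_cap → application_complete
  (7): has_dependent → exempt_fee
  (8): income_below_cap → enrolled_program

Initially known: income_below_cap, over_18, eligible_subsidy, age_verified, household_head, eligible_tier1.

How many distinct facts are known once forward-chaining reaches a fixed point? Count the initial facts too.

Round 1: (1) [age_verified ∧ eligible_tier1 → has_dependent]; (4) [household_head ∧ over_18 → citizen]; (6) [over_18 ∧ income_below_cap → application_complete]; (8) [income_below_cap → enrolled_program]. New: has_dependent, citizen, application_complete, enrolled_program.
Round 2: (7) [has_dependent → exempt_fee]. New: exempt_fee.
Round 3: (5) [exempt_fee ∧ eligible_subsidy → case_approved]. New: case_approved.
Round 4: (3) [case_approved ∧ citizen → tax_filed]. New: tax_filed.
Closure: {age_verified, application_complete, case_approved, citizen, eligible_subsidy, eligible_tier1, enrolled_program, exempt_fee, has_dependent, household_head, income_below_cap, over_18, tax_filed} — 13 facts.

13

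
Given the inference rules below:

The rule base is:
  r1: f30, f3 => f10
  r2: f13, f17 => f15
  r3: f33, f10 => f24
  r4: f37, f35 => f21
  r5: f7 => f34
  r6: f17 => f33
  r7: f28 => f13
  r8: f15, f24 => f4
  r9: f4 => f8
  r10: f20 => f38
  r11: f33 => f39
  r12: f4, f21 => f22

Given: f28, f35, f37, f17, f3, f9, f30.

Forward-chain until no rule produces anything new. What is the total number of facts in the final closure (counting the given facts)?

[1] r1 [f30, f3 => f10]; r4 [f37, f35 => f21]; r6 [f17 => f33]; r7 [f28 => f13]. ⇒ new: f10, f21, f33, f13.
[2] r2 [f13, f17 => f15]; r3 [f33, f10 => f24]; r11 [f33 => f39]. ⇒ new: f15, f24, f39.
[3] r8 [f15, f24 => f4]. ⇒ new: f4.
[4] r9 [f4 => f8]; r12 [f4, f21 => f22]. ⇒ new: f8, f22.
Closure: {f10, f13, f15, f17, f21, f22, f24, f28, f3, f30, f33, f35, f37, f39, f4, f8, f9} — 17 facts.

17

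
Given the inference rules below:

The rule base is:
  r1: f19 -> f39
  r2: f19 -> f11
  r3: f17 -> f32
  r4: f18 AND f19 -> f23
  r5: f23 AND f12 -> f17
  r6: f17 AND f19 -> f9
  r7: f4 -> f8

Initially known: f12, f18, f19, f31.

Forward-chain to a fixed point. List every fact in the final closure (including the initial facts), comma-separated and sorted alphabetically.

f11, f12, f17, f18, f19, f23, f31, f32, f39, f9

Round 1: r1 [f19 -> f39]; r2 [f19 -> f11]; r4 [f18 AND f19 -> f23]. New: f39, f11, f23.
Round 2: r5 [f23 AND f12 -> f17]. New: f17.
Round 3: r3 [f17 -> f32]; r6 [f17 AND f19 -> f9]. New: f32, f9.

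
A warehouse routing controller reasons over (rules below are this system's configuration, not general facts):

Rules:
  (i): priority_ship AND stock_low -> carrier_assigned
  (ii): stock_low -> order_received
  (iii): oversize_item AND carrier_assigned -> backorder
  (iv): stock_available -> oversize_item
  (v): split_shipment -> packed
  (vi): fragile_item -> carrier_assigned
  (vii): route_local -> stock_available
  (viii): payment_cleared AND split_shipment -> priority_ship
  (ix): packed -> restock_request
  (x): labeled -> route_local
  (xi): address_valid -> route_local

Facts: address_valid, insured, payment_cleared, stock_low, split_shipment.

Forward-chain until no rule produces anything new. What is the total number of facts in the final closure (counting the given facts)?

Round 1 fires (ii), (v), (viii), (xi), giving order_received, packed, priority_ship, route_local.
Round 2 fires (i), (vii), (ix), giving carrier_assigned, stock_available, restock_request.
Round 3 fires (iv), giving oversize_item.
Round 4 fires (iii), giving backorder.
Closure: {address_valid, backorder, carrier_assigned, insured, order_received, oversize_item, packed, payment_cleared, priority_ship, restock_request, route_local, split_shipment, stock_available, stock_low} — 14 facts.

14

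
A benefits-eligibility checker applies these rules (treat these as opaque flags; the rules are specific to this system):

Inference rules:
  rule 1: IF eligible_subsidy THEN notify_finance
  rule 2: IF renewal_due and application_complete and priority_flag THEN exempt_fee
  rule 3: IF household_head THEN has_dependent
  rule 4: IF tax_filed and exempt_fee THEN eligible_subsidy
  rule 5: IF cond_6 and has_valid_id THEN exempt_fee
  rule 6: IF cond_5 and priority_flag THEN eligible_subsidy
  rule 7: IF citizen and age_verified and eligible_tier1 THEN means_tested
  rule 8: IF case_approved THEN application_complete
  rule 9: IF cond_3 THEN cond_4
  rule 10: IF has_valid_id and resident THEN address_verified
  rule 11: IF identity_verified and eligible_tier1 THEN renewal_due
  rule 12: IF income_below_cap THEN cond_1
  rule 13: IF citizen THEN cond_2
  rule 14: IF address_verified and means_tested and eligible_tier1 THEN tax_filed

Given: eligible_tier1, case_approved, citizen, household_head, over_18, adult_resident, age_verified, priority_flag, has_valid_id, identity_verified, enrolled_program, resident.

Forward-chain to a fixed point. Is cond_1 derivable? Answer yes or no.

no

Round 1 fires rule 3, rule 7, rule 8, rule 10, rule 11, rule 13, giving has_dependent, means_tested, application_complete, address_verified, renewal_due, cond_2.
Round 2 fires rule 2, rule 14, giving exempt_fee, tax_filed.
Round 3 fires rule 4, giving eligible_subsidy.
Round 4 fires rule 1, giving notify_finance.
Fixed point reached. cond_1 is concluded only by rule 12; rule 12 needs income_below_cap (never derived).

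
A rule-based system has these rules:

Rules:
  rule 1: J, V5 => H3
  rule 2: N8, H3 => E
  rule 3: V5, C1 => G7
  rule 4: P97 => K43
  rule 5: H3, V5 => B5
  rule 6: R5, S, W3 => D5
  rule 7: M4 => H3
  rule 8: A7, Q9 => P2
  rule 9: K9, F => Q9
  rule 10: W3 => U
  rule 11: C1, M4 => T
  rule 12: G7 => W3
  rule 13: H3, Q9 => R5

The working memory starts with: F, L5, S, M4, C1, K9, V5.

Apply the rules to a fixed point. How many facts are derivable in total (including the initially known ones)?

16

Round 1 fires rule 3, rule 7, rule 9, rule 11, giving G7, H3, Q9, T.
Round 2 fires rule 5, rule 12, rule 13, giving B5, W3, R5.
Round 3 fires rule 6, rule 10, giving D5, U.
Closure: {B5, C1, D5, F, G7, H3, K9, L5, M4, Q9, R5, S, T, U, V5, W3} — 16 facts.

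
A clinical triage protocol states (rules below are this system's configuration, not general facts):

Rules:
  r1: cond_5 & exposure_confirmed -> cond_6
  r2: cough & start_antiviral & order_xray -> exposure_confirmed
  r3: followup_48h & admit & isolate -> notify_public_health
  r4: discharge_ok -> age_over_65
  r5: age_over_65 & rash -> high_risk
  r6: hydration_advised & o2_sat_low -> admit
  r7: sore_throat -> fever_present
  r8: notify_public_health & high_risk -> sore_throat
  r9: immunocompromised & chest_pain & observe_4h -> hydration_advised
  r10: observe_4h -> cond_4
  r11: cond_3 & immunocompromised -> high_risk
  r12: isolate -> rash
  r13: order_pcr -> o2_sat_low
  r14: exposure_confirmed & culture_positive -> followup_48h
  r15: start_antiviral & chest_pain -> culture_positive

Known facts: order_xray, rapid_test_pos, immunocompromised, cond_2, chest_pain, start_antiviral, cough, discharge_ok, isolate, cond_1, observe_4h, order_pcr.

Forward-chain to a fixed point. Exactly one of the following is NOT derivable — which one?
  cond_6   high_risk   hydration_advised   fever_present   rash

cond_6

[1] r2 [cough & start_antiviral & order_xray -> exposure_confirmed]; r4 [discharge_ok -> age_over_65]; r9 [immunocompromised & chest_pain & observe_4h -> hydration_advised]; r10 [observe_4h -> cond_4]; r12 [isolate -> rash]; r13 [order_pcr -> o2_sat_low]; r15 [start_antiviral & chest_pain -> culture_positive]. ⇒ new: exposure_confirmed, age_over_65, hydration_advised, cond_4, rash, o2_sat_low, culture_positive.
[2] r5 [age_over_65 & rash -> high_risk]; r6 [hydration_advised & o2_sat_low -> admit]; r14 [exposure_confirmed & culture_positive -> followup_48h]. ⇒ new: high_risk, admit, followup_48h.
[3] r3 [followup_48h & admit & isolate -> notify_public_health]. ⇒ new: notify_public_health.
[4] r8 [notify_public_health & high_risk -> sore_throat]. ⇒ new: sore_throat.
[5] r7 [sore_throat -> fever_present]. ⇒ new: fever_present.
Derived: fever_present (round 5), hydration_advised (round 1), rash (round 1), high_risk (round 2). cond_6 never appears in any round.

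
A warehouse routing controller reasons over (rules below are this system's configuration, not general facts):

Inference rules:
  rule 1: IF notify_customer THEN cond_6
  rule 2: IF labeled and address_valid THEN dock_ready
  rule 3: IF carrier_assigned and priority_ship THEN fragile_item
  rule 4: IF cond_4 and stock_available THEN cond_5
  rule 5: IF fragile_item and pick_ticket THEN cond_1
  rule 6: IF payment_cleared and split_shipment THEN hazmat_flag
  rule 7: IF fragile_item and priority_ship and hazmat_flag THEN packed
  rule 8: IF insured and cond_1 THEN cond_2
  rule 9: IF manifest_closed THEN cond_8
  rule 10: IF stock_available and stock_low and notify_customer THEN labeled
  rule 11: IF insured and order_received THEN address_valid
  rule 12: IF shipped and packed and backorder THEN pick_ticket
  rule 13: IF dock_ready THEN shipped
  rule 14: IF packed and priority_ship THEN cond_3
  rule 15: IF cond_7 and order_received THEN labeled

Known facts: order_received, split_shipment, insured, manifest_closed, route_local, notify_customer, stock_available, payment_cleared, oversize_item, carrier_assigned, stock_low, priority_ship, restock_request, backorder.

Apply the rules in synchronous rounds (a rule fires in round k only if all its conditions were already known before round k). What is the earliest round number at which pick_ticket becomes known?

Round 1 fires rule 1, rule 3, rule 6, rule 9, rule 10, rule 11, giving cond_6, fragile_item, hazmat_flag, cond_8, labeled, address_valid.
Round 2 fires rule 2, rule 7, giving dock_ready, packed.
Round 3 fires rule 13, rule 14, giving shipped, cond_3.
Round 4 fires rule 12, giving pick_ticket.
pick_ticket first appears in round 4.

4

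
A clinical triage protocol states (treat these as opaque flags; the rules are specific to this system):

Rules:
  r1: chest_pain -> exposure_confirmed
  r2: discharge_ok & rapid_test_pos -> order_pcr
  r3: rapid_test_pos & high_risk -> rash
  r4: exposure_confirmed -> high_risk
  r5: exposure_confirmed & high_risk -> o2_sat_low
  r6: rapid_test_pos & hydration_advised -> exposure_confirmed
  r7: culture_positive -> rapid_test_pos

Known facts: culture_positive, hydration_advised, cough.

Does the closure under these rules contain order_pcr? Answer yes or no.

no

Round 1: r7 [culture_positive -> rapid_test_pos]. New: rapid_test_pos.
Round 2: r6 [rapid_test_pos & hydration_advised -> exposure_confirmed]. New: exposure_confirmed.
Round 3: r4 [exposure_confirmed -> high_risk]. New: high_risk.
Round 4: r3 [rapid_test_pos & high_risk -> rash]; r5 [exposure_confirmed & high_risk -> o2_sat_low]. New: rash, o2_sat_low.
Fixed point reached. order_pcr is concluded only by r2; r2 needs discharge_ok (never derived).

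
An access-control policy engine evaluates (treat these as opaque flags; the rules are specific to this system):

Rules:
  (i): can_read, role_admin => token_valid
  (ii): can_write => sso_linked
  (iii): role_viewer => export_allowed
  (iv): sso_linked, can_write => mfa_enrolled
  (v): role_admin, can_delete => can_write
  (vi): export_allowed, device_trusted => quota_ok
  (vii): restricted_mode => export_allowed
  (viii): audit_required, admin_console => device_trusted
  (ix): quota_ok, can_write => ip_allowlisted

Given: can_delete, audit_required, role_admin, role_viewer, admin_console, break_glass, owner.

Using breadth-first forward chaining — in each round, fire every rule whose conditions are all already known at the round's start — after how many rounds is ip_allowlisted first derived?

3

[1] (iii) [role_viewer => export_allowed]; (v) [role_admin, can_delete => can_write]; (viii) [audit_required, admin_console => device_trusted]. ⇒ new: export_allowed, can_write, device_trusted.
[2] (ii) [can_write => sso_linked]; (vi) [export_allowed, device_trusted => quota_ok]. ⇒ new: sso_linked, quota_ok.
[3] (iv) [sso_linked, can_write => mfa_enrolled]; (ix) [quota_ok, can_write => ip_allowlisted]. ⇒ new: mfa_enrolled, ip_allowlisted.
ip_allowlisted first appears in round 3.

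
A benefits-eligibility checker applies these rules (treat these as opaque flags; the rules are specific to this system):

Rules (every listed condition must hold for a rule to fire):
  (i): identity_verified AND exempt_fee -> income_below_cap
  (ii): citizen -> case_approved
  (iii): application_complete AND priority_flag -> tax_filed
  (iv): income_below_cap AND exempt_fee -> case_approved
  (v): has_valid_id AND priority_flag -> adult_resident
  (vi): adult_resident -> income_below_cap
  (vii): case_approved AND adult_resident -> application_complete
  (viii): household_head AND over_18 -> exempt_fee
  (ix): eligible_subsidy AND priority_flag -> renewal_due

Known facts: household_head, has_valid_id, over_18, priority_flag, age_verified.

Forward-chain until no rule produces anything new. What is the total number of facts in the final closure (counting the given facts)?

Round 1 — (v), (viii), derive adult_resident, exempt_fee.
Round 2 — (vi), derive income_below_cap.
Round 3 — (iv), derive case_approved.
Round 4 — (vii), derive application_complete.
Round 5 — (iii), derive tax_filed.
Closure: {adult_resident, age_verified, application_complete, case_approved, exempt_fee, has_valid_id, household_head, income_below_cap, over_18, priority_flag, tax_filed} — 11 facts.

11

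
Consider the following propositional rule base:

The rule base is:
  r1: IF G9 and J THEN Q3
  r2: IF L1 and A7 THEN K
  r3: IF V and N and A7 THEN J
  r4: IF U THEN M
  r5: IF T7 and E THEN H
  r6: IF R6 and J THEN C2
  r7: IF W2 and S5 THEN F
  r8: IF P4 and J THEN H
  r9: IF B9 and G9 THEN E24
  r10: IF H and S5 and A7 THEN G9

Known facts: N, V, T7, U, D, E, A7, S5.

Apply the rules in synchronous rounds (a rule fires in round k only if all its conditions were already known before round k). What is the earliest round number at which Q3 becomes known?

Round 1: r3 [IF V and N and A7 THEN J]; r4 [IF U THEN M]; r5 [IF T7 and E THEN H]. Adds J, M, H.
Round 2: r10 [IF H and S5 and A7 THEN G9]. Adds G9.
Round 3: r1 [IF G9 and J THEN Q3]. Adds Q3.
Q3 first appears in round 3.

3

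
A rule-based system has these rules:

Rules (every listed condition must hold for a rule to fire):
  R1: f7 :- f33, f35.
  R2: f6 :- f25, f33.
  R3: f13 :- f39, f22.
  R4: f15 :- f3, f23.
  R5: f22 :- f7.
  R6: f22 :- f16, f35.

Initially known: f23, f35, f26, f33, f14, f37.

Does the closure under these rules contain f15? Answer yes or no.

Round 1 — R1, derive f7.
Round 2 — R5, derive f22.
Fixed point reached. f15 is concluded only by R4; R4 needs f3 (never derived).

no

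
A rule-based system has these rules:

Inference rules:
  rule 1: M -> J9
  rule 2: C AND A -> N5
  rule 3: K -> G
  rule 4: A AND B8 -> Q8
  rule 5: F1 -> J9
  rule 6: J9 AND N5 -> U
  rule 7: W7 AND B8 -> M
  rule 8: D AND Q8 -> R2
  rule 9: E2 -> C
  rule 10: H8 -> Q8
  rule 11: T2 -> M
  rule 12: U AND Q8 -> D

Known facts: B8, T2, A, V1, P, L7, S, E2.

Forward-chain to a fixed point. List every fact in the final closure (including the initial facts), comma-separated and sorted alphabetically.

A, B8, C, D, E2, J9, L7, M, N5, P, Q8, R2, S, T2, U, V1

Round 1: rule 4 [A AND B8 -> Q8]; rule 9 [E2 -> C]; rule 11 [T2 -> M]. New: Q8, C, M.
Round 2: rule 1 [M -> J9]; rule 2 [C AND A -> N5]. New: J9, N5.
Round 3: rule 6 [J9 AND N5 -> U]. New: U.
Round 4: rule 12 [U AND Q8 -> D]. New: D.
Round 5: rule 8 [D AND Q8 -> R2]. New: R2.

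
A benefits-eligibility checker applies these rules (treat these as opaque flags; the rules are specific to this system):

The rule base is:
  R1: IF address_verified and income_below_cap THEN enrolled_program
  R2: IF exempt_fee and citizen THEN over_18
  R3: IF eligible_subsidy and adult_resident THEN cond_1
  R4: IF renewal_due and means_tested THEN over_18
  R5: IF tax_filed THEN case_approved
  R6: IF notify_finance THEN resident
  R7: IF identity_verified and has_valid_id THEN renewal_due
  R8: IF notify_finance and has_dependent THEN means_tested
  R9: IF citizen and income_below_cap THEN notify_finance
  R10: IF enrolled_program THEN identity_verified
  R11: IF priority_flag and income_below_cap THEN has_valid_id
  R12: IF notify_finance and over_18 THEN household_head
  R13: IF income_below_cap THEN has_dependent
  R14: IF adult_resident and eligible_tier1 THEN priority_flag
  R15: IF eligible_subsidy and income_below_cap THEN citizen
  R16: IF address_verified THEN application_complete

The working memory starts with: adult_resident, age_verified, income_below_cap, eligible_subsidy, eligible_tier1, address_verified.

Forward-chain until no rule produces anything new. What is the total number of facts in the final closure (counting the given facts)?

Round 1 fires R1, R3, R13, R14, R15, R16, giving enrolled_program, cond_1, has_dependent, priority_flag, citizen, application_complete.
Round 2 fires R9, R10, R11, giving notify_finance, identity_verified, has_valid_id.
Round 3 fires R6, R7, R8, giving resident, renewal_due, means_tested.
Round 4 fires R4, giving over_18.
Round 5 fires R12, giving household_head.
Closure: {address_verified, adult_resident, age_verified, application_complete, citizen, cond_1, eligible_subsidy, eligible_tier1, enrolled_program, has_dependent, has_valid_id, household_head, identity_verified, income_below_cap, means_tested, notify_finance, over_18, priority_flag, renewal_due, resident} — 20 facts.

20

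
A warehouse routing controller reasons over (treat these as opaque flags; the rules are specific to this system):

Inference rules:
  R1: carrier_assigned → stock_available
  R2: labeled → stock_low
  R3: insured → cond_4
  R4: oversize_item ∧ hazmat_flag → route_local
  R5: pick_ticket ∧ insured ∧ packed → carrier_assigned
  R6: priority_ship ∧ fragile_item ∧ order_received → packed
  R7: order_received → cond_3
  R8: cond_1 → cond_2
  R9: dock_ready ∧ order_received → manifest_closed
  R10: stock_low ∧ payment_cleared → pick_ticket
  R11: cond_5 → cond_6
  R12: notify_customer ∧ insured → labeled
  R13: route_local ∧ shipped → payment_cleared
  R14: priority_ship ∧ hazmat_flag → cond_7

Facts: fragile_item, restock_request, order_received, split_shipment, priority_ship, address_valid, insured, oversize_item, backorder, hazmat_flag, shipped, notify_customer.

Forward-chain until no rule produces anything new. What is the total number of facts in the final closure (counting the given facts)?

23

Round 1: R3 [insured → cond_4]; R4 [oversize_item ∧ hazmat_flag → route_local]; R6 [priority_ship ∧ fragile_item ∧ order_received → packed]; R7 [order_received → cond_3]; R12 [notify_customer ∧ insured → labeled]; R14 [priority_ship ∧ hazmat_flag → cond_7]. New: cond_4, route_local, packed, cond_3, labeled, cond_7.
Round 2: R2 [labeled → stock_low]; R13 [route_local ∧ shipped → payment_cleared]. New: stock_low, payment_cleared.
Round 3: R10 [stock_low ∧ payment_cleared → pick_ticket]. New: pick_ticket.
Round 4: R5 [pick_ticket ∧ insured ∧ packed → carrier_assigned]. New: carrier_assigned.
Round 5: R1 [carrier_assigned → stock_available]. New: stock_available.
Closure: {address_valid, backorder, carrier_assigned, cond_3, cond_4, cond_7, fragile_item, hazmat_flag, insured, labeled, notify_customer, order_received, oversize_item, packed, payment_cleared, pick_ticket, priority_ship, restock_request, route_local, shipped, split_shipment, stock_available, stock_low} — 23 facts.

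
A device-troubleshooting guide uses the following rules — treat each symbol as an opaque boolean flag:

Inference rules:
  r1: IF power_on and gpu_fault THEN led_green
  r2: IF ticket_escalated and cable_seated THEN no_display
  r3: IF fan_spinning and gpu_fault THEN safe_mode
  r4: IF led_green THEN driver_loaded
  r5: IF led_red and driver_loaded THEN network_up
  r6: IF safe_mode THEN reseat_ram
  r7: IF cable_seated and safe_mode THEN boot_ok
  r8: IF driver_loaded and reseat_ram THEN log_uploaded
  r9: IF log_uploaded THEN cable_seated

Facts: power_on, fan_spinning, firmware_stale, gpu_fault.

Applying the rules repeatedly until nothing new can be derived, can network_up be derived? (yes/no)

Round 1: r1 [IF power_on and gpu_fault THEN led_green]; r3 [IF fan_spinning and gpu_fault THEN safe_mode]. New: led_green, safe_mode.
Round 2: r4 [IF led_green THEN driver_loaded]; r6 [IF safe_mode THEN reseat_ram]. New: driver_loaded, reseat_ram.
Round 3: r8 [IF driver_loaded and reseat_ram THEN log_uploaded]. New: log_uploaded.
Round 4: r9 [IF log_uploaded THEN cable_seated]. New: cable_seated.
Round 5: r7 [IF cable_seated and safe_mode THEN boot_ok]. New: boot_ok.
Fixed point reached. network_up is concluded only by r5; r5 needs led_red (never derived).

no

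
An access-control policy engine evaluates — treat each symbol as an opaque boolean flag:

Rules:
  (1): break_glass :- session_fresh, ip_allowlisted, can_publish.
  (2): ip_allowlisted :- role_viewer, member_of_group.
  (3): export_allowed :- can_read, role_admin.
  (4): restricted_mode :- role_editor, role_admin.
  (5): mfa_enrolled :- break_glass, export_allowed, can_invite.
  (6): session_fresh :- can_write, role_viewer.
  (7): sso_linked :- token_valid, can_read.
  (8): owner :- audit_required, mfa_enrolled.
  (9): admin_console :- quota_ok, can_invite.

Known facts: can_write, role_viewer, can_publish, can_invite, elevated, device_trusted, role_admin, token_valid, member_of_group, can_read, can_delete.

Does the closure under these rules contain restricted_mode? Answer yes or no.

Round 1: (2) [ip_allowlisted :- role_viewer, member_of_group.]; (3) [export_allowed :- can_read, role_admin.]; (6) [session_fresh :- can_write, role_viewer.]; (7) [sso_linked :- token_valid, can_read.]. Adds ip_allowlisted, export_allowed, session_fresh, sso_linked.
Round 2: (1) [break_glass :- session_fresh, ip_allowlisted, can_publish.]. Adds break_glass.
Round 3: (5) [mfa_enrolled :- break_glass, export_allowed, can_invite.]. Adds mfa_enrolled.
Fixed point reached. restricted_mode is concluded only by (4); (4) needs role_editor (never derived).

no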